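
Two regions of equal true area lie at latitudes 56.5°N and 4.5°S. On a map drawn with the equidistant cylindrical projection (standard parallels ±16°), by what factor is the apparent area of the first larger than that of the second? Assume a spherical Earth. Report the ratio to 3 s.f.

1.81

With standard parallel φ₀ = 16°, the equirectangular projection gives x = Rλ cos φ₀, y = Rφ, so h = 1 and k = cos 16° / cos φ.
Areal scale at 56.5°: h·k = 1.000 × 1.742 = 1.742.
Areal scale at 4.5°: h·k = 1.000 × 0.9642 = 0.9642.
Ratio = 1.742/0.9642 ≈ 1.81.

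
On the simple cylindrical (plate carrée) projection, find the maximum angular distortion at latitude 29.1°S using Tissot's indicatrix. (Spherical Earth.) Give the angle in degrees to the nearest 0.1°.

Plate carrée maps x = Rλ, y = Rφ. The meridian scale is h = 1 and the parallel scale is k = 1/cos φ = sec φ.
At 29.1°: h = 1.000, k = 1.144; principal scales a = 1.144, b = 1.000.
sin(ω/2) = (a − b)/(a + b) = 0.1445/2.144 = 0.06737, so ω = 2 arcsin(0.06737) ≈ 7.7°.

7.7°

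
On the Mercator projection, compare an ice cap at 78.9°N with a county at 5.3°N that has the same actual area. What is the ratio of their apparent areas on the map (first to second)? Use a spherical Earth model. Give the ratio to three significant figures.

26.7

On Mercator, area is exaggerated by sec²φ = 1/cos²φ.
At 78.9°: sec²(78.9°) = 1/0.1925² = 26.98.
At 5.3°: sec²(5.3°) = 1/0.9957² = 1.009.
Ratio = 26.98/1.009 = cos²(5.3°)/cos²(78.9°) ≈ 26.7.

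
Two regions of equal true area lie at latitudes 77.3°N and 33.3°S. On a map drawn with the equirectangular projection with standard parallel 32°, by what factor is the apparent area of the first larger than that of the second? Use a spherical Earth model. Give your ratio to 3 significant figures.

3.80

The equidistant cylindrical projection with φ₀ = 32° has h = 1 (meridians true) and k = cos φ₀ / cos φ along parallels.
Areal scale at 77.3°: h·k = 1.000 × 3.857 = 3.857.
Areal scale at 33.3°: h·k = 1.000 × 1.015 = 1.015.
Ratio = 3.857/1.015 ≈ 3.80.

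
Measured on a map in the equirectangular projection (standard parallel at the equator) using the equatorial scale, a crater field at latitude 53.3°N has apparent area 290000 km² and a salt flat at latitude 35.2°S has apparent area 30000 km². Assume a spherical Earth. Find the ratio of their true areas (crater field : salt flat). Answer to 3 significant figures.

7.07

Plate carrée has h = 1 and k = sec φ, giving areal scale sec φ; true area = (apparent area) · cos φ.
True area of crater field: 290000 × cos(53.3°) = 290000 × 0.5976 = 173300 km².
True area of salt flat: 30000 × cos(35.2°) = 30000 × 0.8171 = 24510 km².
Ratio = 173300 / 24510 ≈ 7.07.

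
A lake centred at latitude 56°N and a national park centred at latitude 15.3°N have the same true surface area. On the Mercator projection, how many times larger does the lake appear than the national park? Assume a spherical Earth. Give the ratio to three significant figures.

2.98

Mercator is conformal with k = sec φ, so areal scale = k² = sec²φ.
At 56°: sec²(56°) = 1/0.5592² = 3.198.
At 15.3°: sec²(15.3°) = 1/0.9646² = 1.075.
Ratio = 3.198/1.075 = cos²(15.3°)/cos²(56°) ≈ 2.98.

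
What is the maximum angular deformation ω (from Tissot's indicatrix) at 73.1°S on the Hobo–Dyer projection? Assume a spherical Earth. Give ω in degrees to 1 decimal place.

99.5°

Hobo–Dyer is a cylindrical equal-area projection with standard parallels at ±37.5°. For cylindrical equal-area with standard parallel φ₀, h = cos φ / cos φ₀ and k = cos φ₀ / cos φ, so h·k = 1.
At 73.1°: h = 0.3664, k = 2.729; principal scales a = 2.729, b = 0.3664.
sin(ω/2) = (a − b)/(a + b) = 2.363/3.096 = 0.7633, so ω = 2 arcsin(0.7633) ≈ 99.5°.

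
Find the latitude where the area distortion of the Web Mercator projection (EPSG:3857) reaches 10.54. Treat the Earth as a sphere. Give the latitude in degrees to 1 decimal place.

72.1°

Mercator areal scale is sec²φ.
sec²φ = 10.54  ⇒  cos²φ = 0.09488  ⇒  cos φ = 0.3080.
φ = arccos(0.3080) ≈ 72.1°.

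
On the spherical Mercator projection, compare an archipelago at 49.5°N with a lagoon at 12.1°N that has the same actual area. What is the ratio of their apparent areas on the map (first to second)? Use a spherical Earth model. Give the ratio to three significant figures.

Mercator is conformal with k = sec φ, so areal scale = k² = sec²φ.
At 49.5°: sec²(49.5°) = 1/0.6494² = 2.371.
At 12.1°: sec²(12.1°) = 1/0.9778² = 1.046.
Ratio = 2.371/1.046 = cos²(12.1°)/cos²(49.5°) ≈ 2.27.

2.27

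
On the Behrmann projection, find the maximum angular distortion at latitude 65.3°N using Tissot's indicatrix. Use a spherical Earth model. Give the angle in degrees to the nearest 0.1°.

The Behrmann projection is cylindrical equal-area with φ₀ = 30°. A cylindrical equal-area projection with standard parallel φ₀ has meridian scale h = cos φ / cos φ₀ and parallel scale k = cos φ₀ / cos φ (so areas are preserved, h·k = 1).
At 65.3°: h = 0.4825, k = 2.072; principal scales a = 2.072, b = 0.4825.
sin(ω/2) = (a − b)/(a + b) = 1.590/2.555 = 0.6223, so ω = 2 arcsin(0.6223) ≈ 77.0°.

77.0°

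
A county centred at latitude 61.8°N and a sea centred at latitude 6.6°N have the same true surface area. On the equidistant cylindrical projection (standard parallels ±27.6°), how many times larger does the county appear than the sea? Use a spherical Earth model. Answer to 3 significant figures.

2.10

In the equirectangular projection with standard parallel φ₀ = 27.6° (x = Rλ cos φ₀, y = Rφ), meridians are true-scale (h = 1) and the parallel scale is k = cos φ₀ / cos φ.
Areal scale at 61.8°: h·k = 1.000 × 1.875 = 1.875.
Areal scale at 6.6°: h·k = 1.000 × 0.8921 = 0.8921.
Ratio = 1.875/0.8921 ≈ 2.10.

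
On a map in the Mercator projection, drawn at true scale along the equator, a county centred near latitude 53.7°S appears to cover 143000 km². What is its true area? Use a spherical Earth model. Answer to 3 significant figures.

50100 km²

The Mercator projection is conformal; its linear scale factor is the same in every direction and equals sec φ = 1/cos φ.
Areal scale = k² = sec²φ = 1/cos²(53.7°) = 1/0.5920² = 2.853.
True area = apparent / (areal scale) = 143000 / 2.853 ≈ 50100 km².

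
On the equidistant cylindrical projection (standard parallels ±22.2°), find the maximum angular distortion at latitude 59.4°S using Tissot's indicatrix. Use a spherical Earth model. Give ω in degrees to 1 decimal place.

In the equirectangular projection with standard parallel φ₀ = 22.2° (x = Rλ cos φ₀, y = Rφ), meridians are true-scale (h = 1) and the parallel scale is k = cos φ₀ / cos φ.
At 59.4°: h = 1.000, k = 1.819; principal scales a = 1.819, b = 1.000.
sin(ω/2) = (a − b)/(a + b) = 0.8189/2.819 = 0.2905, so ω = 2 arcsin(0.2905) ≈ 33.8°.

33.8°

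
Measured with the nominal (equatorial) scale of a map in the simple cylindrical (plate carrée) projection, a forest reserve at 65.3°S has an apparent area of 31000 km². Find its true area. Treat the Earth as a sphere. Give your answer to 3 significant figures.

13000 km²

For the equirectangular projection with φ₀ = 0 (plate carrée), h = 1 along meridians and k = sec φ along parallels.
Areal scale = h·k = 1 × sec φ; at 65.3°, h = 1.000, k = 2.393, so h·k = 2.393.
True area = apparent / (areal scale) = 31000 / 2.393 ≈ 13000 km².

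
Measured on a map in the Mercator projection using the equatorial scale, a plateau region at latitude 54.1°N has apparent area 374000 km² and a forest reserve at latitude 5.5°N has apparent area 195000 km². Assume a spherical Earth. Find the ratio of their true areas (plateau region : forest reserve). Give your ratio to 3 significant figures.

0.666

Since Mercator area scale is 1/cos²φ, the true area equals the apparent area multiplied by cos²φ.
True area of plateau region: 374000 × cos²(54.1°) = 374000 × 0.3438 = 128600 km².
True area of forest reserve: 195000 × cos²(5.5°) = 195000 × 0.9908 = 193200 km².
Ratio = 128600 / 193200 ≈ 0.666.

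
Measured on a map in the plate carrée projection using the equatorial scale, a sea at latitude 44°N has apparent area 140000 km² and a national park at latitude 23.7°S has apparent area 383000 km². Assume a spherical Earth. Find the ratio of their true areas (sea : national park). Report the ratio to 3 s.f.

Plate carrée has h = 1 and k = sec φ, giving areal scale sec φ; true area = (apparent area) · cos φ.
True area of sea: 140000 × cos(44°) = 140000 × 0.7193 = 100700 km².
True area of national park: 383000 × cos(23.7°) = 383000 × 0.9157 = 350700 km².
Ratio = 100700 / 350700 ≈ 0.287.

0.287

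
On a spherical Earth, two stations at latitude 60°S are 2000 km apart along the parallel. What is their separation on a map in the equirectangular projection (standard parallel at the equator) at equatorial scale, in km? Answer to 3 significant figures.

Plate carrée maps x = Rλ, y = Rφ. The meridian scale is h = 1 and the parallel scale is k = 1/cos φ = sec φ.
Along the parallel, k = sec 60° = 1/0.5000 = 2.000.
Map distance = 2000 × 2.000 ≈ 4000 km.

4000 km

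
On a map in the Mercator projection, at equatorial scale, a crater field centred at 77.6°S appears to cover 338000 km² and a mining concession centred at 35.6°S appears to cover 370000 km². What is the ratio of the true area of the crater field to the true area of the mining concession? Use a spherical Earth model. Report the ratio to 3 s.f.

0.0637

On Mercator the areal scale is sec²φ, so true area = apparent × cos²φ.
True area of crater field: 338000 × cos²(77.6°) = 338000 × 0.04611 = 15590 km².
True area of mining concession: 370000 × cos²(35.6°) = 370000 × 0.6611 = 244600 km².
Ratio = 15590 / 244600 ≈ 0.0637.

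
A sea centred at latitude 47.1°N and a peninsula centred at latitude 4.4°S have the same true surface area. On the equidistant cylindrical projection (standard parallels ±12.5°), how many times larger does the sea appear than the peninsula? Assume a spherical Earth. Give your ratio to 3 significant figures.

With standard parallel φ₀ = 12.5°, the equirectangular projection gives x = Rλ cos φ₀, y = Rφ, so h = 1 and k = cos 12.5° / cos φ.
Areal scale at 47.1°: h·k = 1.000 × 1.434 = 1.434.
Areal scale at 4.4°: h·k = 1.000 × 0.9792 = 0.9792.
Ratio = 1.434/0.9792 ≈ 1.46.

1.46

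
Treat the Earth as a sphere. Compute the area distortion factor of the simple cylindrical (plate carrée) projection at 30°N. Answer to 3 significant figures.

1.15

For the equirectangular projection with φ₀ = 0 (plate carrée), h = 1 along meridians and k = sec φ along parallels.
Areal scale = h·k = 1 × sec φ; at 30°, h = 1.000, k = 1.155, so h·k = 1.155.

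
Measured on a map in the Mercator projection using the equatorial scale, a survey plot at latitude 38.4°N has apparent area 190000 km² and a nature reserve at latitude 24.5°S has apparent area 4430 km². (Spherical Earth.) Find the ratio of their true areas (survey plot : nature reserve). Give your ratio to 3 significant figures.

On Mercator the areal scale is sec²φ, so true area = apparent × cos²φ.
True area of survey plot: 190000 × cos²(38.4°) = 190000 × 0.6142 = 116700 km².
True area of nature reserve: 4430 × cos²(24.5°) = 4430 × 0.8280 = 3668 km².
Ratio = 116700 / 3668 ≈ 31.8.

31.8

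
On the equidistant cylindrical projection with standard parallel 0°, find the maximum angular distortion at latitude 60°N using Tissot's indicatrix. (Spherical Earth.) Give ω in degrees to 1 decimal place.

38.9°

In the plate carrée (x = Rλ, y = Rφ), meridians are true-scale (h = 1) and parallels are stretched by k = sec φ.
At 60°: h = 1.000, k = 2.000; principal scales a = 2.000, b = 1.000.
sin(ω/2) = (a − b)/(a + b) = 1.0000/3.000 = 0.3333, so ω = 2 arcsin(0.3333) ≈ 38.9°.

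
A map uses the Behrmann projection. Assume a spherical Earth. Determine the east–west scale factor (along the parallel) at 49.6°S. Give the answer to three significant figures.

1.34

The Behrmann projection is cylindrical equal-area with φ₀ = 30°. A cylindrical equal-area projection with standard parallel φ₀ has meridian scale h = cos φ / cos φ₀ and parallel scale k = cos φ₀ / cos φ (so areas are preserved, h·k = 1).
k = cos 30° / cos 49.6° = 0.8660/0.6481 = 1.336.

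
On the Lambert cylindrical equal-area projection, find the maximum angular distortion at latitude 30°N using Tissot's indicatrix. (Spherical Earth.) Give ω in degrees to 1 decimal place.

The Lambert cylindrical equal-area projection is the cylindrical equal-area projection with its standard parallel at the equator (φ₀ = 0). A cylindrical equal-area projection with standard parallel φ₀ has meridian scale h = cos φ / cos φ₀ and parallel scale k = cos φ₀ / cos φ (so areas are preserved, h·k = 1).
At 30°: h = 0.8660, k = 1.155; principal scales a = 1.155, b = 0.8660.
sin(ω/2) = (a − b)/(a + b) = 0.2887/2.021 = 0.1429, so ω = 2 arcsin(0.1429) ≈ 16.4°.

16.4°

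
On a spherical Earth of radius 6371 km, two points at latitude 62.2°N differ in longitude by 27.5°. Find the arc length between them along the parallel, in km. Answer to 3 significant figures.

Arc length along a parallel = R cos φ · Δλ (with Δλ in radians).
= 6371 × cos 62.2° × (27.5° × π/180) = 6371 × 0.4664 × 0.4800 ≈ 1430 km.

1430 km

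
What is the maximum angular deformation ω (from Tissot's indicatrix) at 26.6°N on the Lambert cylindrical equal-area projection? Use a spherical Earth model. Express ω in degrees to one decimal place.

12.8°

The Lambert cylindrical equal-area projection is the cylindrical equal-area projection with its standard parallel at the equator (φ₀ = 0). Cylindrical equal-area (φ₀ = 0°): h = cos φ / cos 0° along meridians, k = cos 0° / cos φ along parallels; h·k = 1.
At 26.6°: h = 0.8942, k = 1.118; principal scales a = 1.118, b = 0.8942.
sin(ω/2) = (a − b)/(a + b) = 0.2242/2.013 = 0.1114, so ω = 2 arcsin(0.1114) ≈ 12.8°.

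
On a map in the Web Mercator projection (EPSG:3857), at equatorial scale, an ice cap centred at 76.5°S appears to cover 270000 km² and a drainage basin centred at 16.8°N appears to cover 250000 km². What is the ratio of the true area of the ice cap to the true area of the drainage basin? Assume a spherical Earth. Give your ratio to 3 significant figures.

On Mercator the areal scale is sec²φ, so true area = apparent × cos²φ.
True area of ice cap: 270000 × cos²(76.5°) = 270000 × 0.05450 = 14710 km².
True area of drainage basin: 250000 × cos²(16.8°) = 250000 × 0.9165 = 229100 km².
Ratio = 14710 / 229100 ≈ 0.0642.

0.0642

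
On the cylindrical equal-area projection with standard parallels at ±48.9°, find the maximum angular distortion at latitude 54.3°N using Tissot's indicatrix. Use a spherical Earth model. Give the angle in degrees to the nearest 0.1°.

13.6°

For cylindrical equal-area with standard parallel φ₀, h = cos φ / cos φ₀ and k = cos φ₀ / cos φ, so h·k = 1.
At 54.3°: h = 0.8877, k = 1.127; principal scales a = 1.127, b = 0.8877.
sin(ω/2) = (a − b)/(a + b) = 0.2388/2.014 = 0.1186, so ω = 2 arcsin(0.1186) ≈ 13.6°.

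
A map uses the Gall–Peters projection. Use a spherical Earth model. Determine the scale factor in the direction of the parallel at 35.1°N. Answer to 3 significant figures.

0.864

The Gall–Peters projection is cylindrical equal-area with φ₀ = 45°. A cylindrical equal-area projection with standard parallel φ₀ has meridian scale h = cos φ / cos φ₀ and parallel scale k = cos φ₀ / cos φ (so areas are preserved, h·k = 1).
k = cos 45° / cos 35.1° = 0.7071/0.8181 = 0.8643.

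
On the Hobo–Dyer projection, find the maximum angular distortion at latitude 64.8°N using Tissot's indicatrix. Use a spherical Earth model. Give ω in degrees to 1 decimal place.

67.1°

The Hobo–Dyer projection is cylindrical equal-area with φ₀ = 37.5°. For cylindrical equal-area with standard parallel φ₀, h = cos φ / cos φ₀ and k = cos φ₀ / cos φ, so h·k = 1.
At 64.8°: h = 0.5367, k = 1.863; principal scales a = 1.863, b = 0.5367.
sin(ω/2) = (a − b)/(a + b) = 1.327/2.400 = 0.5528, so ω = 2 arcsin(0.5528) ≈ 67.1°.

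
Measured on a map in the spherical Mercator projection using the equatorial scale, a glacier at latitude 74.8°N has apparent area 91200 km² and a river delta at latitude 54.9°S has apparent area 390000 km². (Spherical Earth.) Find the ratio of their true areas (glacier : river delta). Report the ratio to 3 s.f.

0.0486

Since Mercator area scale is 1/cos²φ, the true area equals the apparent area multiplied by cos²φ.
True area of glacier: 91200 × cos²(74.8°) = 91200 × 0.06874 = 6269 km².
True area of river delta: 390000 × cos²(54.9°) = 390000 × 0.3306 = 128900 km².
Ratio = 6269 / 128900 ≈ 0.0486.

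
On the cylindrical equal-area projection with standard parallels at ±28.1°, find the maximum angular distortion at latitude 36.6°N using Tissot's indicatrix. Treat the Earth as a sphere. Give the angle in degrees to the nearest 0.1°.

A cylindrical equal-area projection with standard parallel φ₀ has meridian scale h = cos φ / cos φ₀ and parallel scale k = cos φ₀ / cos φ (so areas are preserved, h·k = 1).
At 36.6°: h = 0.9101, k = 1.099; principal scales a = 1.099, b = 0.9101.
sin(ω/2) = (a − b)/(a + b) = 0.1887/2.009 = 0.09393, so ω = 2 arcsin(0.09393) ≈ 10.8°.

10.8°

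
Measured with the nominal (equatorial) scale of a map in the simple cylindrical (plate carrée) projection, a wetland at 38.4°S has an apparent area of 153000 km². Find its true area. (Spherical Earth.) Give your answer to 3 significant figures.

For the equirectangular projection with φ₀ = 0 (plate carrée), h = 1 along meridians and k = sec φ along parallels.
Areal scale = h·k = 1 × sec φ; at 38.4°, h = 1.000, k = 1.276, so h·k = 1.276.
True area = apparent / (areal scale) = 153000 / 1.276 ≈ 120000 km².

120000 km²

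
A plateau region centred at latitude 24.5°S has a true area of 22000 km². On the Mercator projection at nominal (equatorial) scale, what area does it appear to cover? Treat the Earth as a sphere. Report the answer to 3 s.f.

26600 km²

For Mercator, h = k = sec φ (a conformal cylindrical projection has a single point scale, 1/cos φ).
Areal scale = k² = sec²φ = 1/cos²(24.5°) = 1/0.9100² = 1.208.
Apparent area = 22000 × 1.208 ≈ 26600 km².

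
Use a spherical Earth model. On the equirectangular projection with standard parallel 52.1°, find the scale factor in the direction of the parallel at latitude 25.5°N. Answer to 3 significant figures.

The equidistant cylindrical projection with φ₀ = 52.1° has h = 1 (meridians true) and k = cos φ₀ / cos φ along parallels.
k = cos 52.1° / cos 25.5° = 0.6143/0.9026 = 0.6806.

0.681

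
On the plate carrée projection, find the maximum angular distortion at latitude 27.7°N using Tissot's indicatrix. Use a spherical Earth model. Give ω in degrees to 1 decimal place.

For the equirectangular projection with φ₀ = 0 (plate carrée), h = 1 along meridians and k = sec φ along parallels.
At 27.7°: h = 1.000, k = 1.129; principal scales a = 1.129, b = 1.000.
sin(ω/2) = (a − b)/(a + b) = 0.1294/2.129 = 0.06079, so ω = 2 arcsin(0.06079) ≈ 7.0°.

7.0°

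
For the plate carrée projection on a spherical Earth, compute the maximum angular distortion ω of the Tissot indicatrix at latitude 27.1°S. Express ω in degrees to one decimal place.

6.7°

Plate carrée maps x = Rλ, y = Rφ. The meridian scale is h = 1 and the parallel scale is k = 1/cos φ = sec φ.
At 27.1°: h = 1.000, k = 1.123; principal scales a = 1.123, b = 1.000.
sin(ω/2) = (a − b)/(a + b) = 0.1233/2.123 = 0.05808, so ω = 2 arcsin(0.05808) ≈ 6.7°.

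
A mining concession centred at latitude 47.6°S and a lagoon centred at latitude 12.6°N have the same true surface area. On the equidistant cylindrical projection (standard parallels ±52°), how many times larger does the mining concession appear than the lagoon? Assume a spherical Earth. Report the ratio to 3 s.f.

1.45

With standard parallel φ₀ = 52°, the equirectangular projection gives x = Rλ cos φ₀, y = Rφ, so h = 1 and k = cos 52° / cos φ.
Areal scale at 47.6°: h·k = 1.000 × 0.9130 = 0.9130.
Areal scale at 12.6°: h·k = 1.000 × 0.6309 = 0.6309.
Ratio = 0.9130/0.6309 ≈ 1.45.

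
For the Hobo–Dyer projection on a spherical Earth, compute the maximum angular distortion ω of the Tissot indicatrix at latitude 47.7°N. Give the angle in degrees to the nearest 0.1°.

18.8°

The Hobo–Dyer projection is cylindrical equal-area with φ₀ = 37.5°. Cylindrical equal-area (φ₀ = 37.5°): h = cos φ / cos 37.5° along meridians, k = cos 37.5° / cos φ along parallels; h·k = 1.
At 47.7°: h = 0.8483, k = 1.179; principal scales a = 1.179, b = 0.8483.
sin(ω/2) = (a − b)/(a + b) = 0.3305/2.027 = 0.1630, so ω = 2 arcsin(0.1630) ≈ 18.8°.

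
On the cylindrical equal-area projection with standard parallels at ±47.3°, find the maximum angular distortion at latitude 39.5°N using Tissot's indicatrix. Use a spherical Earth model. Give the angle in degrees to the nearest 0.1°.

14.8°

Cylindrical equal-area (φ₀ = 47.3°): h = cos φ / cos 47.3° along meridians, k = cos 47.3° / cos φ along parallels; h·k = 1.
At 39.5°: h = 1.138, k = 0.8789; principal scales a = 1.138, b = 0.8789.
sin(ω/2) = (a − b)/(a + b) = 0.2589/2.017 = 0.1284, so ω = 2 arcsin(0.1284) ≈ 14.8°.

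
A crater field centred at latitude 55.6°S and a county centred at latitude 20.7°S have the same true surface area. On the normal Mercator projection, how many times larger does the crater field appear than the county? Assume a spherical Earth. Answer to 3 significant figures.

Mercator is conformal with k = sec φ, so areal scale = k² = sec²φ.
At 55.6°: sec²(55.6°) = 1/0.5650² = 3.133.
At 20.7°: sec²(20.7°) = 1/0.9354² = 1.143.
Ratio = 3.133/1.143 = cos²(20.7°)/cos²(55.6°) ≈ 2.74.

2.74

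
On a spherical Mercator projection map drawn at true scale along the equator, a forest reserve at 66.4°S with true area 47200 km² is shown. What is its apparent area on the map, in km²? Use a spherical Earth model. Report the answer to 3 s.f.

294000 km²

Mercator is conformal, so the point scale is isotropic: h = k = sec φ = 1/cos φ.
Areal scale = k² = sec²φ = 1/cos²(66.4°) = 1/0.4003² = 6.239.
Apparent area = 47200 × 6.239 ≈ 294000 km².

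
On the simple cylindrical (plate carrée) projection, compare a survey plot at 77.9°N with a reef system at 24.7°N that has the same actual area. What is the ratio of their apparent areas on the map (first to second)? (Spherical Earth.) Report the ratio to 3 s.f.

Plate carrée maps x = Rλ, y = Rφ. The meridian scale is h = 1 and the parallel scale is k = 1/cos φ = sec φ.
Areal scale at 77.9°: h·k = 1.000 × 4.771 = 4.771.
Areal scale at 24.7°: h·k = 1.000 × 1.101 = 1.101.
Ratio = 4.771/1.101 ≈ 4.33.

4.33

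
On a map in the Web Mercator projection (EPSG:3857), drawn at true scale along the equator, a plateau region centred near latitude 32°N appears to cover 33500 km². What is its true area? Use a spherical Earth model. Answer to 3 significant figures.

24100 km²

For Mercator, h = k = sec φ (a conformal cylindrical projection has a single point scale, 1/cos φ).
Areal scale = k² = sec²φ = 1/cos²(32°) = 1/0.8480² = 1.390.
True area = apparent / (areal scale) = 33500 / 1.390 ≈ 24100 km².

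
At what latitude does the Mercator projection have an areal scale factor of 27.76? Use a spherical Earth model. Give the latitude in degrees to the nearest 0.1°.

79.1°

Mercator areal scale is sec²φ.
sec²φ = 27.76  ⇒  cos²φ = 0.03602  ⇒  cos φ = 0.1898.
φ = arccos(0.1898) ≈ 79.1°.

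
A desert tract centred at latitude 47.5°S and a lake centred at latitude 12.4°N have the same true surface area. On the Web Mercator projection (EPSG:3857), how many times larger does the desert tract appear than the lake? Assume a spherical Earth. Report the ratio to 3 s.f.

On Mercator, area is exaggerated by sec²φ = 1/cos²φ.
At 47.5°: sec²(47.5°) = 1/0.6756² = 2.191.
At 12.4°: sec²(12.4°) = 1/0.9767² = 1.048.
Ratio = 2.191/1.048 = cos²(12.4°)/cos²(47.5°) ≈ 2.09.

2.09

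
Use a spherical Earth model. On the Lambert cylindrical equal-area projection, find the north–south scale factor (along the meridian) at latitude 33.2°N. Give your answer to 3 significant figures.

0.837

The Lambert cylindrical equal-area projection is the cylindrical equal-area projection with its standard parallel at the equator (φ₀ = 0). For cylindrical equal-area with standard parallel φ₀, h = cos φ / cos φ₀ and k = cos φ₀ / cos φ, so h·k = 1.
h = cos 33.2° / cos 0° = 0.8368/1.000 = 0.8368.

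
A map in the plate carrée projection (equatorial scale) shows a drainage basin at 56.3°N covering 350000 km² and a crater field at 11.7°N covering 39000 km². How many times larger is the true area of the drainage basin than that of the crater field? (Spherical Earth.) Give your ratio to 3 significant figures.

5.09

On the plate carrée, areal scale = h·k = 1 × sec φ, so true area = apparent × cos φ.
True area of drainage basin: 350000 × cos(56.3°) = 350000 × 0.5548 = 194200 km².
True area of crater field: 39000 × cos(11.7°) = 39000 × 0.9792 = 38190 km².
Ratio = 194200 / 38190 ≈ 5.09.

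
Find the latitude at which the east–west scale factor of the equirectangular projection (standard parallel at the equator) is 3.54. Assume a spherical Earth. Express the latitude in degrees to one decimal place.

Plate carrée: h = 1, k = sec φ along parallels.
sec φ = 3.54  ⇒  cos φ = 0.2825  ⇒  φ ≈ 73.6°.

73.6°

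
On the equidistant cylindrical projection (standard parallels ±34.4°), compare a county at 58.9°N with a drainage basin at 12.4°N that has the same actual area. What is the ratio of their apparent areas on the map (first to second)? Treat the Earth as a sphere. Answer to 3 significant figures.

1.89

The equidistant cylindrical projection with φ₀ = 34.4° has h = 1 (meridians true) and k = cos φ₀ / cos φ along parallels.
Areal scale at 58.9°: h·k = 1.000 × 1.597 = 1.597.
Areal scale at 12.4°: h·k = 1.000 × 0.8448 = 0.8448.
Ratio = 1.597/0.8448 ≈ 1.89.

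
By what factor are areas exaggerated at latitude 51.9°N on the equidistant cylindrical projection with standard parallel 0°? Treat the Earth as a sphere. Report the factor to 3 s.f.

1.62

Plate carrée maps x = Rλ, y = Rφ. The meridian scale is h = 1 and the parallel scale is k = 1/cos φ = sec φ.
Areal scale = h·k = 1 × sec φ; at 51.9°, h = 1.000, k = 1.621, so h·k = 1.621.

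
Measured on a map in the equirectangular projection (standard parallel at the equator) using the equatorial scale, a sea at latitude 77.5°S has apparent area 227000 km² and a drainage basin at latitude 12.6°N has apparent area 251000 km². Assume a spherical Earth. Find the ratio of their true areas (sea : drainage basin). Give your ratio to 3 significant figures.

0.201

On the plate carrée, areal scale = h·k = 1 × sec φ, so true area = apparent × cos φ.
True area of sea: 227000 × cos(77.5°) = 227000 × 0.2164 = 49130 km².
True area of drainage basin: 251000 × cos(12.6°) = 251000 × 0.9759 = 245000 km².
Ratio = 49130 / 245000 ≈ 0.201.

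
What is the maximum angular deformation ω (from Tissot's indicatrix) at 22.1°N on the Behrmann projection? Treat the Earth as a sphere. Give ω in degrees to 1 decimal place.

7.7°

Behrmann is a cylindrical equal-area projection with standard parallels at ±30°. A cylindrical equal-area projection with standard parallel φ₀ has meridian scale h = cos φ / cos φ₀ and parallel scale k = cos φ₀ / cos φ (so areas are preserved, h·k = 1).
At 22.1°: h = 1.070, k = 0.9347; principal scales a = 1.070, b = 0.9347.
sin(ω/2) = (a − b)/(a + b) = 0.1352/2.005 = 0.06743, so ω = 2 arcsin(0.06743) ≈ 7.7°.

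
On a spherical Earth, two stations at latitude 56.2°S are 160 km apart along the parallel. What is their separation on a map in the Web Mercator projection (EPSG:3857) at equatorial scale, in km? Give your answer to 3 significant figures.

Mercator is conformal, so the point scale is isotropic: h = k = sec φ = 1/cos φ.
Along the parallel, k = sec 56.2° = 1/0.5563 = 1.798.
Map distance = 160 × 1.798 ≈ 288 km.

288 km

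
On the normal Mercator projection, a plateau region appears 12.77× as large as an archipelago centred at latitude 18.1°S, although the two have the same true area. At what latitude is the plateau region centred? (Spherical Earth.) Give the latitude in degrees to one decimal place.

On Mercator, (apparent₁)/(apparent₂) = sec²φ₁ / sec²φ₂ when true areas are equal.
cos²φ₂ / cos²φ₁ = 12.77  ⇒  cos φ₁ = cos 18.1° / √12.77 = 0.9505/3.574 = 0.2660.
φ₁ = arccos(0.2660) ≈ 74.6°.

74.6°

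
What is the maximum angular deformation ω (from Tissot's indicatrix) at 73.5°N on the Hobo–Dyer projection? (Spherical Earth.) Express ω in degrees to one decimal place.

101.2°

The Hobo–Dyer projection is cylindrical equal-area with φ₀ = 37.5°. A cylindrical equal-area projection with standard parallel φ₀ has meridian scale h = cos φ / cos φ₀ and parallel scale k = cos φ₀ / cos φ (so areas are preserved, h·k = 1).
At 73.5°: h = 0.3580, k = 2.793; principal scales a = 2.793, b = 0.3580.
sin(ω/2) = (a − b)/(a + b) = 2.435/3.151 = 0.7728, so ω = 2 arcsin(0.7728) ≈ 101.2°.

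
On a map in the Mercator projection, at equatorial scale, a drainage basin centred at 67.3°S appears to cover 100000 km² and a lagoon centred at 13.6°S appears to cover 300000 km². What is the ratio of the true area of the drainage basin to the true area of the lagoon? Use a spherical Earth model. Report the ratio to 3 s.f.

Mercator's areal exaggeration is sec²φ; hence true area = (apparent area) · cos²φ.
True area of drainage basin: 100000 × cos²(67.3°) = 100000 × 0.1489 = 14890 km².
True area of lagoon: 300000 × cos²(13.6°) = 300000 × 0.9447 = 283400 km².
Ratio = 14890 / 283400 ≈ 0.0525.

0.0525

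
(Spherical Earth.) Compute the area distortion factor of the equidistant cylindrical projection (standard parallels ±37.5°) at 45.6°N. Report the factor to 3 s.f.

1.13

In the equirectangular projection with standard parallel φ₀ = 37.5° (x = Rλ cos φ₀, y = Rφ), meridians are true-scale (h = 1) and the parallel scale is k = cos φ₀ / cos φ.
Areal scale = h·k = 1 × cos φ₀ / cos φ; at 45.6°, h = 1.000, k = 1.134, so h·k = 1.134.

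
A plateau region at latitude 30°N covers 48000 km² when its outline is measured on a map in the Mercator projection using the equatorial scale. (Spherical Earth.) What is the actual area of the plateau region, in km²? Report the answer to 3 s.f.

36000 km²

For Mercator, h = k = sec φ (a conformal cylindrical projection has a single point scale, 1/cos φ).
Areal scale = k² = sec²φ = 1/cos²(30°) = 1/0.8660² = 1.333.
True area = apparent / (areal scale) = 48000 / 1.333 ≈ 36000 km².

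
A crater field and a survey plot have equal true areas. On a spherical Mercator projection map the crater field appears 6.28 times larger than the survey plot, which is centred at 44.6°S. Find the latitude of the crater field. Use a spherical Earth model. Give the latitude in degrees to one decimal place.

For equal true areas on Mercator, apparent areas scale as sec²φ, so the ratio is cos²φ₂ / cos²φ₁.
cos²φ₂ / cos²φ₁ = 6.28  ⇒  cos φ₁ = cos 44.6° / √6.28 = 0.7120/2.506 = 0.2841.
φ₁ = arccos(0.2841) ≈ 73.5°.

73.5°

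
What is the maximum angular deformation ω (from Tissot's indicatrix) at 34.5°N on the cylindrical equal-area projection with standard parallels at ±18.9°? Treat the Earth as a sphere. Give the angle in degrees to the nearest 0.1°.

15.8°

For cylindrical equal-area with standard parallel φ₀, h = cos φ / cos φ₀ and k = cos φ₀ / cos φ, so h·k = 1.
At 34.5°: h = 0.8711, k = 1.148; principal scales a = 1.148, b = 0.8711.
sin(ω/2) = (a − b)/(a + b) = 0.2769/2.019 = 0.1371, so ω = 2 arcsin(0.1371) ≈ 15.8°.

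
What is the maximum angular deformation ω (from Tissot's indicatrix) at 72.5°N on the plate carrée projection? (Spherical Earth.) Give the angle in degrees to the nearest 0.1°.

For the equirectangular projection with φ₀ = 0 (plate carrée), h = 1 along meridians and k = sec φ along parallels.
At 72.5°: h = 1.000, k = 3.326; principal scales a = 3.326, b = 1.000.
sin(ω/2) = (a − b)/(a + b) = 2.326/4.326 = 0.5376, so ω = 2 arcsin(0.5376) ≈ 65.0°.

65.0°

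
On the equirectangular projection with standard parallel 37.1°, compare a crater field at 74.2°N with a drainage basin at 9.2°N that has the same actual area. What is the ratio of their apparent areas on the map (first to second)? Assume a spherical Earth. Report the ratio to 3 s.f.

With standard parallel φ₀ = 37.1°, the equirectangular projection gives x = Rλ cos φ₀, y = Rφ, so h = 1 and k = cos 37.1° / cos φ.
Areal scale at 74.2°: h·k = 1.000 × 2.929 = 2.929.
Areal scale at 9.2°: h·k = 1.000 × 0.8080 = 0.8080.
Ratio = 2.929/0.8080 ≈ 3.63.

3.63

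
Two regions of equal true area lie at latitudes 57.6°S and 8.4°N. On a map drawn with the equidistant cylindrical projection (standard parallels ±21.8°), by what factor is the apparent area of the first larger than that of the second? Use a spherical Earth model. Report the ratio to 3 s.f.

In the equirectangular projection with standard parallel φ₀ = 21.8° (x = Rλ cos φ₀, y = Rφ), meridians are true-scale (h = 1) and the parallel scale is k = cos φ₀ / cos φ.
Areal scale at 57.6°: h·k = 1.000 × 1.733 = 1.733.
Areal scale at 8.4°: h·k = 1.000 × 0.9386 = 0.9386.
Ratio = 1.733/0.9386 ≈ 1.85.

1.85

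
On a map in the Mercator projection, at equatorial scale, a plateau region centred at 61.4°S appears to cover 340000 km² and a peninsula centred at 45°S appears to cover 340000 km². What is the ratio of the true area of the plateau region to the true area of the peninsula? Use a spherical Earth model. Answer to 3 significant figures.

0.458

Since Mercator area scale is 1/cos²φ, the true area equals the apparent area multiplied by cos²φ.
True area of plateau region: 340000 × cos²(61.4°) = 340000 × 0.2291 = 77910 km².
True area of peninsula: 340000 × cos²(45°) = 340000 × 0.5000 = 170000 km².
Ratio = 77910 / 170000 ≈ 0.458.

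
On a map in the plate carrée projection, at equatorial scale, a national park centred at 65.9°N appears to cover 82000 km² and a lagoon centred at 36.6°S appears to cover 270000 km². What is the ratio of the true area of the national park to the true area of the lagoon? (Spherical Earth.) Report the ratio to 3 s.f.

Plate carrée has h = 1 and k = sec φ, giving areal scale sec φ; true area = (apparent area) · cos φ.
True area of national park: 82000 × cos(65.9°) = 82000 × 0.4083 = 33480 km².
True area of lagoon: 270000 × cos(36.6°) = 270000 × 0.8028 = 216800 km².
Ratio = 33480 / 216800 ≈ 0.154.

0.154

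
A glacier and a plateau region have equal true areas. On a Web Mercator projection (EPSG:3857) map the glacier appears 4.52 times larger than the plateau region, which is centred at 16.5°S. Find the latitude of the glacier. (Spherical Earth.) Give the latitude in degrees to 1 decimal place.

Mercator areal scale is sec²φ, so apparent-area ratio = sec²φ₁ / sec²φ₂ = cos²φ₂ / cos²φ₁.
cos²φ₂ / cos²φ₁ = 4.52  ⇒  cos φ₁ = cos 16.5° / √4.52 = 0.9588/2.126 = 0.4510.
φ₁ = arccos(0.4510) ≈ 63.2°.

63.2°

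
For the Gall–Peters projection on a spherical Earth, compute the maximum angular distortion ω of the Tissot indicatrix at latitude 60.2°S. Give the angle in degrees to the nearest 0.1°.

39.6°

Gall–Peters is a cylindrical equal-area projection with standard parallels at ±45°. Cylindrical equal-area (φ₀ = 45°): h = cos φ / cos 45° along meridians, k = cos 45° / cos φ along parallels; h·k = 1.
At 60.2°: h = 0.7028, k = 1.423; principal scales a = 1.423, b = 0.7028.
sin(ω/2) = (a − b)/(a + b) = 0.7200/2.126 = 0.3387, so ω = 2 arcsin(0.3387) ≈ 39.6°.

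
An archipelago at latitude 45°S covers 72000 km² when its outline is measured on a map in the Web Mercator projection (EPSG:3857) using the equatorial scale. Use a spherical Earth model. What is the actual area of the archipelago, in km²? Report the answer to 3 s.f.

36000 km²

Mercator is conformal, so the point scale is isotropic: h = k = sec φ = 1/cos φ.
Areal scale = k² = sec²φ = 1/cos²(45°) = 1/0.7071² = 2.000.
True area = apparent / (areal scale) = 72000 / 2.000 ≈ 36000 km².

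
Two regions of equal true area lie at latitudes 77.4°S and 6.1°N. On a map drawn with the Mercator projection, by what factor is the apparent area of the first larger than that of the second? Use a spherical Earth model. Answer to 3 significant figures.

Mercator is conformal with k = sec φ, so areal scale = k² = sec²φ.
At 77.4°: sec²(77.4°) = 1/0.2181² = 21.01.
At 6.1°: sec²(6.1°) = 1/0.9943² = 1.011.
Ratio = 21.01/1.011 = cos²(6.1°)/cos²(77.4°) ≈ 20.8.

20.8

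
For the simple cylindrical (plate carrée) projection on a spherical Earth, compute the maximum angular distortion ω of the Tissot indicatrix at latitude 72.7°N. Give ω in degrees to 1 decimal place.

For the equirectangular projection with φ₀ = 0 (plate carrée), h = 1 along meridians and k = sec φ along parallels.
At 72.7°: h = 1.000, k = 3.363; principal scales a = 3.363, b = 1.000.
sin(ω/2) = (a − b)/(a + b) = 2.363/4.363 = 0.5416, so ω = 2 arcsin(0.5416) ≈ 65.6°.

65.6°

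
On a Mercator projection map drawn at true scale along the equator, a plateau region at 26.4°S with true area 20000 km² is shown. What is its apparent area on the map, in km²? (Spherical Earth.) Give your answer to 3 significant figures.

24900 km²

Mercator is conformal, so the point scale is isotropic: h = k = sec φ = 1/cos φ.
Areal scale = k² = sec²φ = 1/cos²(26.4°) = 1/0.8957² = 1.246.
Apparent area = 20000 × 1.246 ≈ 24900 km².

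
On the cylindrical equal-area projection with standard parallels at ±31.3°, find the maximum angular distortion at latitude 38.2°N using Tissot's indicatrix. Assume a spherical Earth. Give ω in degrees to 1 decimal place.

9.6°

For cylindrical equal-area with standard parallel φ₀, h = cos φ / cos φ₀ and k = cos φ₀ / cos φ, so h·k = 1.
At 38.2°: h = 0.9197, k = 1.087; principal scales a = 1.087, b = 0.9197.
sin(ω/2) = (a − b)/(a + b) = 0.1676/2.007 = 0.08350, so ω = 2 arcsin(0.08350) ≈ 9.6°.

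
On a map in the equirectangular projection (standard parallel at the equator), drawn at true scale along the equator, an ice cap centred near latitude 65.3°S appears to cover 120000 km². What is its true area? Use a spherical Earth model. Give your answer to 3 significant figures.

Plate carrée maps x = Rλ, y = Rφ. The meridian scale is h = 1 and the parallel scale is k = 1/cos φ = sec φ.
Areal scale = h·k = 1 × sec φ; at 65.3°, h = 1.000, k = 2.393, so h·k = 2.393.
True area = apparent / (areal scale) = 120000 / 2.393 ≈ 50100 km².

50100 km²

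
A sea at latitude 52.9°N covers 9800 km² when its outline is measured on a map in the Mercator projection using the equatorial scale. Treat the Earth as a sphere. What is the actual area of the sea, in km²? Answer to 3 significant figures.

For Mercator, h = k = sec φ (a conformal cylindrical projection has a single point scale, 1/cos φ).
Areal scale = k² = sec²φ = 1/cos²(52.9°) = 1/0.6032² = 2.748.
True area = apparent / (areal scale) = 9800 / 2.748 ≈ 3570 km².

3570 km²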